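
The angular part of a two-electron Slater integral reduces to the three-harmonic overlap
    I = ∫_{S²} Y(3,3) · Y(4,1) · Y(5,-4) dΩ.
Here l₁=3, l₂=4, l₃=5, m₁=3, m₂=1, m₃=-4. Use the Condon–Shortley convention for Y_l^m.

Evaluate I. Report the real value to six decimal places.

Checks pass: Σm=0; 12 even; l₃=5∈[1,7].
(2·3+1)(2·4+1)(2·5+1) = 693
Δ: 2! 4! 6! / 13! → 1/180180
sum: t=0:+1/576 t=1:−1/144 t=2:+1/576 = -1/288
3j²(3 4 5; 0 0 0) = Δ·Π!·Σ² = 20/1001  (sign +1)
sum: t=0:+1/5760 = 1/5760
3j²(3 4 5; 3 1 -4) = Δ·Π!·Σ² = 9/286  (sign -1)
combine: 4πI² = 693·20/1001·9/286 = 810/1859
take √, sign -1: I = -0.18620781

-0.186208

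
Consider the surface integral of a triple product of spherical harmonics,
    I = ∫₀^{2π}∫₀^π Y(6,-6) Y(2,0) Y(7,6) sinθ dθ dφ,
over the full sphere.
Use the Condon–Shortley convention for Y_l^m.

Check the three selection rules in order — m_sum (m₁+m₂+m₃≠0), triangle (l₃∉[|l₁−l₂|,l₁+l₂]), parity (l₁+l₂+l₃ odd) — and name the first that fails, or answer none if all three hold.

parity

Σmᵢ = 0  ✓
l₃∈[|l₁−l₂|,l₁+l₂]=[4,8], have l₃=7  ✓
Σlᵢ = 15 ⇒ odd  ✗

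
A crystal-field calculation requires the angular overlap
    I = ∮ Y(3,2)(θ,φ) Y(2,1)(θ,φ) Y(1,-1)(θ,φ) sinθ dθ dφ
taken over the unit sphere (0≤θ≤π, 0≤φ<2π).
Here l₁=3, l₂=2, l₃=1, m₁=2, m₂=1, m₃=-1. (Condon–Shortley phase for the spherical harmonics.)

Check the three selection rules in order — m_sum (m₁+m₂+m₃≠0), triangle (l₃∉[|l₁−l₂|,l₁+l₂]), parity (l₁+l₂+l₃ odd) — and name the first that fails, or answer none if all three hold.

Σmᵢ = 2  ✗
l₃∈[|l₁−l₂|,l₁+l₂]=[1,5], have l₃=1
Σlᵢ = 6 ⇒ even

m_sum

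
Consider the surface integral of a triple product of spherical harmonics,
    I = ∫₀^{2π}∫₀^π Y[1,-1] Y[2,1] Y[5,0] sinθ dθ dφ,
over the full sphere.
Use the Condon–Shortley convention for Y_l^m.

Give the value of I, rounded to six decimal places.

l₃=5 ∉ [1,3] — triangle fails ⇒ I = 0

0.000000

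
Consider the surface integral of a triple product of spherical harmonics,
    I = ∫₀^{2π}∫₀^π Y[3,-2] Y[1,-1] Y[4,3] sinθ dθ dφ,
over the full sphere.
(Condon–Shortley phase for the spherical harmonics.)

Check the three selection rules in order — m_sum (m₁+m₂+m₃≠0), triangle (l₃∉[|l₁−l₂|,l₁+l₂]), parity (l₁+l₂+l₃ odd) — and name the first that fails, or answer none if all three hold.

Σmᵢ = 0  ✓
l₃∈[|l₁−l₂|,l₁+l₂]=[2,4], have l₃=4  ✓
Σlᵢ = 8 ⇒ even  ✓

none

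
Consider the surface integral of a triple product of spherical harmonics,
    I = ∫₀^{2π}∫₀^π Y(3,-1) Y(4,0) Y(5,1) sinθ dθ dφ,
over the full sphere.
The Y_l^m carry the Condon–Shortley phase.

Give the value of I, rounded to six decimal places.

-0.086020

m-sum 0 ✓  L=12 even ✓  1≤5≤7 ✓
Π(2lᵢ+1) = 7×9×11 = 693
triangle coeff Δ(3,4,5) = 1/180180
Σ_t [0,2]: t=0:+1/576 t=1:−1/144 t=2:+1/576 = -1/288
(3j)²=20/1001 [(3 4 5; 0 0 0)], sign=+1
Σ_t [0,2]: t=0:+1/2304 t=1:−1/216 t=2:+1/384 = -11/6912
(3j)²=11/1638 [(3 4 5; -1 0 1)], sign=-1
⇒ 4πI² = 110/1183
I = (-1)√(110/1183/(4π)) = -0.08601992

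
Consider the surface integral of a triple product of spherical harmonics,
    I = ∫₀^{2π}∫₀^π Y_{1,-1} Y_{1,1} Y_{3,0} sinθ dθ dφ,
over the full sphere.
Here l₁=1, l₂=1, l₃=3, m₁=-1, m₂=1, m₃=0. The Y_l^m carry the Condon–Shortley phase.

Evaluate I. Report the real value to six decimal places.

l₃=3 ∉ [0,2] — triangle fails ⇒ I = 0

0.000000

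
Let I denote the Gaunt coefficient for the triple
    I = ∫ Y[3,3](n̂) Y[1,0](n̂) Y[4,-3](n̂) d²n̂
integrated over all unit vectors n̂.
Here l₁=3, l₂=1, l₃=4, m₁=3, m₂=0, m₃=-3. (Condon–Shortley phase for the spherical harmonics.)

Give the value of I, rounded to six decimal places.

-0.162868

Checks pass: Σm=0; 8 even; l₃=4∈[2,4].
(2·3+1)(2·1+1)(2·4+1) = 189
Δ: 0! 6! 2! / 9! → 1/252
sum: t=0:+1/36 = 1/36
3j²(3 1 4; 0 0 0) = Δ·Π!·Σ² = 4/63  (sign +1)
sum: t=0:+1/720 = 1/720
3j²(3 1 4; 3 0 -3) = Δ·Π!·Σ² = 1/36  (sign -1)
combine: 4πI² = 189·4/63·1/36 = 1/3
take √, sign -1: I = -0.16286750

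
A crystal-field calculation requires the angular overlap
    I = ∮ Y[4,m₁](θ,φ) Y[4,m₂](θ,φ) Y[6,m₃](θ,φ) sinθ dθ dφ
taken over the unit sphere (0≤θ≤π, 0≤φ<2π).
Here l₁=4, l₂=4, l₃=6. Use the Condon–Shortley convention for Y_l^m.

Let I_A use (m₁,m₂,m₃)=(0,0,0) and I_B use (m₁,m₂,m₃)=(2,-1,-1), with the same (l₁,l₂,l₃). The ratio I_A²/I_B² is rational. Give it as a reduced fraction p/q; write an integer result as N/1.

Same 4,4,6: normalisation and zero-m 3j drop out of the ratio.
A: Δ: 2! 6! 6! / 15! → 1/1261260; sum: t=0:+1/4608 t=1:−1/1296 t=2:+1/4608 = -7/20736; 3j²(4 4 6; 0 0 0) = Δ·Π!·Σ² = 20/1287  (sign -1)
B: Δ: 2! 6! 6! / 15! → 1/1261260; sum: t=0:+1/3456 t=1:−1/5760 t=2:+1/172800 = 7/57600; 3j²(4 4 6; 2 -1 -1) = Δ·Π!·Σ² = 21/2860  (sign -1)
I_A²/I_B² = (20/1287)/(21/2860) = 400/189

400/189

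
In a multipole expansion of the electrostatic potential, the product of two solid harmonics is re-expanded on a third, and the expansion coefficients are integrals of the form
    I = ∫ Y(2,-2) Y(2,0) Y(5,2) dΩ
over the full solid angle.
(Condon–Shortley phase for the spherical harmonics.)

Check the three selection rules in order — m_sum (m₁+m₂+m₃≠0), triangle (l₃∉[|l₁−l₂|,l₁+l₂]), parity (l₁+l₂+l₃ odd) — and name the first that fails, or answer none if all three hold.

Σmᵢ = 0  ✓
l₃∈[|l₁−l₂|,l₁+l₂]=[0,4], have l₃=5  ✗
Σlᵢ = 9 ⇒ odd

triangle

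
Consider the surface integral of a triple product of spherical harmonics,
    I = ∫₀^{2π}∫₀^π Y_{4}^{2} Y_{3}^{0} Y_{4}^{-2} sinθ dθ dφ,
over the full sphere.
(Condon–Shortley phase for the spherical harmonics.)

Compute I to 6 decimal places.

0.000000

L=11 odd ⇒ parity kills the (l;000) factor ⇒ I = 0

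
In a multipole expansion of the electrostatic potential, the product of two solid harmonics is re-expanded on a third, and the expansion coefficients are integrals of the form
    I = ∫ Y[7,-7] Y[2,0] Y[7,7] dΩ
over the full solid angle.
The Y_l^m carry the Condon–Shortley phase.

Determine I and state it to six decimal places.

0.259734

Rules hold: Σm=0, L=16 even, 5≤7≤9.
N = 15·5·15 = 1125
Δ = 2!·12!·2!/17! = 1/185640
Racah Σ t=0..2: t=0:+1/2419200 t=1:−1/518400 t=2:+1/2419200 = -1/907200
⇒ 3j(7 2 7; 0 0 0)² = 56/3315, sgn +1
Racah Σ t=2..2: t=2:+1/1916006400 = 1/1916006400
⇒ 3j(7 2 7; -7 0 7)² = 91/2040, sgn +1
4πI² = N·(3j₀)²·(3jₘ)² = 245/289
I = +1·√(0.847751/4π) = 0.25973423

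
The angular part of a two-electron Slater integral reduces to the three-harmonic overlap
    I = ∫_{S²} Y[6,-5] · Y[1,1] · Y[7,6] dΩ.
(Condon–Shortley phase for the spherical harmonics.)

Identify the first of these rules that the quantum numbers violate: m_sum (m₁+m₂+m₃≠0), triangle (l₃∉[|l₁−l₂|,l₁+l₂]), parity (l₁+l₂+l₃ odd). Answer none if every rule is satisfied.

m_sum

Σmᵢ = 2  ✗
l₃∈[|l₁−l₂|,l₁+l₂]=[5,7], have l₃=7
Σlᵢ = 14 ⇒ even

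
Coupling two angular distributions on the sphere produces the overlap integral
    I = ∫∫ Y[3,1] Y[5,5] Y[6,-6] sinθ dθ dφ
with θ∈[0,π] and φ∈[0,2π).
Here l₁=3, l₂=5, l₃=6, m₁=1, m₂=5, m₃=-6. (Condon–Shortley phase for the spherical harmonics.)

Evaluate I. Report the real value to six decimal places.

Rules hold: Σm=0, L=14 even, 2≤6≤8.
N = 7·11·13 = 1001
Δ = 2!·4!·8!/15! = 1/675675
Racah Σ t=0..2: t=0:+1/8640 t=1:−1/2304 t=2:+1/8640 = -7/34560
⇒ 3j(3 5 6; 0 0 0)² = 7/429, sgn -1
Racah Σ t=2..2: t=2:+1/1935360 = 1/1935360
⇒ 3j(3 5 6; 1 5 -6)² = 3/91, sgn +1
4πI² = N·(3j₀)²·(3jₘ)² = 7/13
I = -1·√(0.538462/4π) = -0.20700098

-0.207001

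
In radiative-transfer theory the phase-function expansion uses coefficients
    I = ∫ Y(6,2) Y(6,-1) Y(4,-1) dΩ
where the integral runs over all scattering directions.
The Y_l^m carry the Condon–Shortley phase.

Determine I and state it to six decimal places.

Checks pass: Σm=0; 16 even; l₃=4∈[0,12].
(2·6+1)(2·6+1)(2·4+1) = 1521
Δ: 8! 4! 4! / 17! → 1/15315300
sum: t=2:+1/829440 t=3:−1/25920 t=4:+1/9216 t=5:−1/25920 t=6:+1/829440 = 7/207360
3j²(6 6 4; 0 0 0) = Δ·Π!·Σ² = 28/2431  (sign +1)
sum: t=1:−1/725760 t=2:+1/34560 t=3:−1/17280 t=4:+1/82944 = -53/2903040
3j²(6 6 4; 2 -1 -1) = Δ·Π!·Σ² = 2809/306306  (sign +1)
combine: 4πI² = 1521·28/2431·2809/306306 = 5618/34969
take √, sign +1: I = 0.11306920

0.113069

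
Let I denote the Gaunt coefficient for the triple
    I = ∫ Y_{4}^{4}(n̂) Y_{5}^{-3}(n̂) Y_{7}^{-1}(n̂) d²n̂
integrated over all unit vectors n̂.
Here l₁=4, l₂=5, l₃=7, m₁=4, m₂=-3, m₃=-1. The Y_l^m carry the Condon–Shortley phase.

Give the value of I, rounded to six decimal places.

0.073615

m-sum 0 ✓  L=16 even ✓  1≤7≤9 ✓
Π(2lᵢ+1) = 9×11×15 = 1485
triangle coeff Δ(4,5,7) = 1/6126120
Σ_t [0,2]: t=0:+1/69120 t=1:−1/20736 t=2:+1/69120 = -1/51840
(3j)²=280/21879 [(4 5 7; 0 0 0)], sign=+1
Σ_t [0,0]: t=0:+1/2073600 = 1/2073600
(3j)²=392/109395 [(4 5 7; 4 -3 -1)], sign=+1
⇒ 4πI² = 109760/1611753
I = (+1)√(109760/1611753/(4π)) = 0.07361526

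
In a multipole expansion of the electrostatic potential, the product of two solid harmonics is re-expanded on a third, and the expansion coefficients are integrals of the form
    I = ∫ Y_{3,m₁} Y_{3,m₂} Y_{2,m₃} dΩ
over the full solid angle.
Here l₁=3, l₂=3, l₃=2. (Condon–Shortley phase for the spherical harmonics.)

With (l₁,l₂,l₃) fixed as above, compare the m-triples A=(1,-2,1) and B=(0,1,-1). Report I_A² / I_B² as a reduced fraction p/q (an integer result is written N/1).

Shared (l₁,l₂,l₃)=(3,3,2): N and (l;000)² cancel in I_A²/I_B².
A: Δ = 4!·2!·2!/9! = 1/3780; Racah Σ t=0..1: t=0:+1/48 t=1:−1/12 = -1/16; ⇒ 3j(3 3 2; 1 -2 1)² = 1/28, sgn +1
B: Δ = 4!·2!·2!/9! = 1/3780; Racah Σ t=2..3: t=2:+1/8 t=3:−1/12 = 1/24; ⇒ 3j(3 3 2; 0 1 -1)² = 1/210, sgn -1
I_A²/I_B² = (1/28)/(1/210) = 15/2

15/2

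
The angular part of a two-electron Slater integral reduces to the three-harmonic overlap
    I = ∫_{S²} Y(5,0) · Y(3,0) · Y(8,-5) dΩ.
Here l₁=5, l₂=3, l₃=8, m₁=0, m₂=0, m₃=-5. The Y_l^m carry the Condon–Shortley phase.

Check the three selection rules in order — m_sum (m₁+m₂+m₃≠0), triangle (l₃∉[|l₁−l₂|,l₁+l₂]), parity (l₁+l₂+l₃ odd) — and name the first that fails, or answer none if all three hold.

m_sum

azimuthal sum: 0 + 0 − 5 = -5  ✗
2 ≤ 8 ≤ 8 (triangle on l)
L = 5 + 3 + 8 = 16 (even)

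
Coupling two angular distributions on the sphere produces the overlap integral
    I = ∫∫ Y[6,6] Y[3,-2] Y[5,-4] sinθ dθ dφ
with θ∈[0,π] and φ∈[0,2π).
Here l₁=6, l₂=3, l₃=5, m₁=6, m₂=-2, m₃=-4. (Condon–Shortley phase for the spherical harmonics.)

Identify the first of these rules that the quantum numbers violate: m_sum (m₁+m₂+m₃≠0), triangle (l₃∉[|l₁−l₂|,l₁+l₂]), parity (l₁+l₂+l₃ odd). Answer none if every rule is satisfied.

Σmᵢ = 0  ✓
l₃∈[|l₁−l₂|,l₁+l₂]=[3,9], have l₃=5  ✓
Σlᵢ = 14 ⇒ even  ✓

none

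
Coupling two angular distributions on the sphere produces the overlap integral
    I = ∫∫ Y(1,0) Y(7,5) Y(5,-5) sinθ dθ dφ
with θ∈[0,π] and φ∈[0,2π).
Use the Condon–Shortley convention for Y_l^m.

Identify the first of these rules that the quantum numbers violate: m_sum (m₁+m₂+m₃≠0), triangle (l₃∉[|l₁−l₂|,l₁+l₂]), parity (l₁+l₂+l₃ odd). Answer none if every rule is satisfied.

triangle

Σmᵢ = 0  ✓
l₃∈[|l₁−l₂|,l₁+l₂]=[6,8], have l₃=5  ✗
Σlᵢ = 13 ⇒ odd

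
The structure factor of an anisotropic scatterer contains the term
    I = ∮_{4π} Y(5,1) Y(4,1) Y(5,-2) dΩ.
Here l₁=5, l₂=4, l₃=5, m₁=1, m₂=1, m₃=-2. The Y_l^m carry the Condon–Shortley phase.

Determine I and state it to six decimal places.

0.128377

m-sum 0 ✓  L=14 even ✓  1≤5≤9 ✓
Π(2lᵢ+1) = 11×9×11 = 1089
triangle coeff Δ(5,4,5) = 1/3153150
Σ_t [0,4]: t=0:+1/69120 t=1:−1/1728 t=2:+1/576 t=3:−1/1728 t=4:+1/69120 = 7/11520
(3j)²=2/143 [(5 4 5; 0 0 0)], sign=-1
Σ_t [1,4]: t=1:−1/5184 t=2:+1/1152 t=3:−1/2880 t=4:+1/103680 = 7/20736
(3j)²=35/2574 [(5 4 5; 1 1 -2)], sign=-1
⇒ 4πI² = 35/169
I = (+1)√(35/169/(4π)) = 0.12837656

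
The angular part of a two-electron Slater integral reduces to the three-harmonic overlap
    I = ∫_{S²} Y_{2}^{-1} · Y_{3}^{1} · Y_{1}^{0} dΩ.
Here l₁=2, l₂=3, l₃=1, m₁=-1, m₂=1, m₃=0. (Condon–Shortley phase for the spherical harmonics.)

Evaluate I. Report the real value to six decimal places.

Rules hold: Σm=0, L=6 even, 1≤1≤5.
N = 5·7·3 = 105
Δ = 4!·0!·2!/7! = 1/105
Racah Σ t=2..2: t=2:+1/4 = 1/4
⇒ 3j(2 3 1; 0 0 0)² = 3/35, sgn -1
Racah Σ t=3..3: t=3:−1/6 = -1/6
⇒ 3j(2 3 1; -1 1 0)² = 8/105, sgn +1
4πI² = N·(3j₀)²·(3jₘ)² = 24/35
I = -1·√(0.685714/4π) = -0.23359668

-0.233597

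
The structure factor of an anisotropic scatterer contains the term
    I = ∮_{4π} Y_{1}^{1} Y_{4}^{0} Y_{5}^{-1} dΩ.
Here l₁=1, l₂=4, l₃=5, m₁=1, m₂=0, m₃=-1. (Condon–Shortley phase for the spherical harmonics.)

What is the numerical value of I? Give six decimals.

m-sum 0 ✓  L=10 even ✓  3≤5≤5 ✓
Π(2lᵢ+1) = 3×9×11 = 297
triangle coeff Δ(1,4,5) = 1/495
Σ_t [0,0]: t=0:+1/576 = 1/576
(3j)²=5/99 [(1 4 5; 0 0 0)], sign=-1
Σ_t [0,0]: t=0:+1/1152 = 1/1152
(3j)²=1/33 [(1 4 5; 1 0 -1)], sign=+1
⇒ 4πI² = 5/11
I = (-1)√(5/11/(4π)) = -0.19018827

-0.190188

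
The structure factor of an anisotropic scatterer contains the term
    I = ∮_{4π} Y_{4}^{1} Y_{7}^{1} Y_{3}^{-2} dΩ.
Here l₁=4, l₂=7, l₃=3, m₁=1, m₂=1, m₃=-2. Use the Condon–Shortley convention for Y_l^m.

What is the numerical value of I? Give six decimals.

Rules hold: Σm=0, L=14 even, 3≤3≤11.
N = 9·15·7 = 945
Δ = 8!·0!·6!/15! = 1/45045
Racah Σ t=4..4: t=4:+1/20736 = 1/20736
⇒ 3j(4 7 3; 0 0 0)² = 35/1287, sgn -1
Racah Σ t=3..3: t=3:−1/86400 = -1/86400
⇒ 3j(4 7 3; 1 1 -2)² = 16/2145, sgn +1
4πI² = N·(3j₀)²·(3jₘ)² = 3920/20449
I = -1·√(0.191696/4π) = -0.12350998

-0.123510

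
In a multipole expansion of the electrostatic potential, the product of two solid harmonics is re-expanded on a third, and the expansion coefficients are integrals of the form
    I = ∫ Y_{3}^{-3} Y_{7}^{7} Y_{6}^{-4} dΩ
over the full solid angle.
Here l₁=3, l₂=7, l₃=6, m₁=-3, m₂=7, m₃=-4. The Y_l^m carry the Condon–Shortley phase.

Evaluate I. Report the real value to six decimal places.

m-sum 0 ✓  L=16 even ✓  4≤6≤10 ✓
Π(2lᵢ+1) = 7×15×13 = 1365
triangle coeff Δ(3,7,6) = 1/2042040
Σ_t [1,3]: t=1:−1/207360 t=2:+1/57600 t=3:−1/207360 = 1/129600
(3j)²=168/12155 [(3 7 6; 0 0 0)], sign=+1
Σ_t [4,4]: t=4:+1/174182400 = 1/174182400
(3j)²=1/136 [(3 7 6; -3 7 -4)], sign=+1
⇒ 4πI² = 441/3179
I = (+1)√(441/3179/(4π)) = 0.10506767

0.105068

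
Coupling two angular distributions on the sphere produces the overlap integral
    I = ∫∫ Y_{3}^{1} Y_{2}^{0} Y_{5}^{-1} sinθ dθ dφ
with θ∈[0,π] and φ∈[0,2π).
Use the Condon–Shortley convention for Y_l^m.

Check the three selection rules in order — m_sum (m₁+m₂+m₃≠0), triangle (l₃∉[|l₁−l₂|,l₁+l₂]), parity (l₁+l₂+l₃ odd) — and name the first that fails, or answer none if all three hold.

azimuthal sum: 1 + 0 − 1 = 0  ✓
1 ≤ 5 ≤ 5 (triangle on l)  ✓
L = 3 + 2 + 5 = 10 (even)  ✓

none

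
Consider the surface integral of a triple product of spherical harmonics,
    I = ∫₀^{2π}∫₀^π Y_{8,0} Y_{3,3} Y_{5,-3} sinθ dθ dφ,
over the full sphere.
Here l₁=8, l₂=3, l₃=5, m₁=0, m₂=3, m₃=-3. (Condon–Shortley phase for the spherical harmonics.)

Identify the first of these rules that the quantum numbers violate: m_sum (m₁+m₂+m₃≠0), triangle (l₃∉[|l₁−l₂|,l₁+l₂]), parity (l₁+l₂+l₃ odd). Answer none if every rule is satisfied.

Σmᵢ = 0  ✓
l₃∈[|l₁−l₂|,l₁+l₂]=[5,11], have l₃=5  ✓
Σlᵢ = 16 ⇒ even  ✓

none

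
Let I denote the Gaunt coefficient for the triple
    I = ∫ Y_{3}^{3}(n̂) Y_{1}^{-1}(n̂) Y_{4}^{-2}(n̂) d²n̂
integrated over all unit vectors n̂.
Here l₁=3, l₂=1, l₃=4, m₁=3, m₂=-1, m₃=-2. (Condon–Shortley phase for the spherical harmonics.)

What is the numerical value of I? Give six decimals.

0.061558

Checks pass: Σm=0; 8 even; l₃=4∈[2,4].
(2·3+1)(2·1+1)(2·4+1) = 189
Δ: 0! 6! 2! / 9! → 1/252
sum: t=0:+1/36 = 1/36
3j²(3 1 4; 0 0 0) = Δ·Π!·Σ² = 4/63  (sign +1)
sum: t=0:+1/1440 = 1/1440
3j²(3 1 4; 3 -1 -2) = Δ·Π!·Σ² = 1/252  (sign +1)
combine: 4πI² = 189·4/63·1/252 = 1/21
take √, sign +1: I = 0.06155813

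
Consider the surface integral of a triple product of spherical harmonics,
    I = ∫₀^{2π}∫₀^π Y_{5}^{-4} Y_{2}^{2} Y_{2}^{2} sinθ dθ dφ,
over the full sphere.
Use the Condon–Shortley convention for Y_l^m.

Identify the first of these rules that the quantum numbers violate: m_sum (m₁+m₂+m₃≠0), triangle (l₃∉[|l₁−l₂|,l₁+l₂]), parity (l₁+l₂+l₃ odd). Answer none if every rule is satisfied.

triangle

azimuthal sum: -4 + 2 + 2 = 0  ✓
3 ≤ 2 ≤ 7 (triangle on l)  ✗
L = 5 + 2 + 2 = 9 (odd)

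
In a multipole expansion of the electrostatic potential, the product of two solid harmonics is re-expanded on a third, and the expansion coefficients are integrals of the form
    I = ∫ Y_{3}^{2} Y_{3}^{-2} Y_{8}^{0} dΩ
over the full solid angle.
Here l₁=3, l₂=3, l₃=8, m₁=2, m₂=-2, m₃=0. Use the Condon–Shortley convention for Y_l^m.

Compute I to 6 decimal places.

|3−3|≤8≤3+3 violated ⇒ I = 0

0.000000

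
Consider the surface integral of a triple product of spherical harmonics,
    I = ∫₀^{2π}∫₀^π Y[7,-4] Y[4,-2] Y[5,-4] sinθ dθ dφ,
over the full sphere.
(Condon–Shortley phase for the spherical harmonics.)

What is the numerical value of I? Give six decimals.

0.000000

m-sum = -4 − 2 − 4 = -10 ≠ 0 ⇒ I = 0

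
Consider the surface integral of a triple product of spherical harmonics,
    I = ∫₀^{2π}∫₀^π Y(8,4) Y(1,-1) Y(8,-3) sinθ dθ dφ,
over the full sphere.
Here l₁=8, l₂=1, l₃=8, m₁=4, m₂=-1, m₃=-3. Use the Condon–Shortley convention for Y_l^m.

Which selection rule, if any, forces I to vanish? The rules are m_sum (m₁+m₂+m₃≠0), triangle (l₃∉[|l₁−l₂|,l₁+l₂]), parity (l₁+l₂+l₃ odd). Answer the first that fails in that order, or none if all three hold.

parity

Σmᵢ = 0  ✓
l₃∈[|l₁−l₂|,l₁+l₂]=[7,9], have l₃=8  ✓
Σlᵢ = 17 ⇒ odd  ✗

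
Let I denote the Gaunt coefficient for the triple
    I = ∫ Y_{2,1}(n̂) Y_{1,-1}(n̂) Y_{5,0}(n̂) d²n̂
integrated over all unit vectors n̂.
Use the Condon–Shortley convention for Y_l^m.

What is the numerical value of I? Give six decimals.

triangle: need 1≤l₃≤3, have 5; I=0

0.000000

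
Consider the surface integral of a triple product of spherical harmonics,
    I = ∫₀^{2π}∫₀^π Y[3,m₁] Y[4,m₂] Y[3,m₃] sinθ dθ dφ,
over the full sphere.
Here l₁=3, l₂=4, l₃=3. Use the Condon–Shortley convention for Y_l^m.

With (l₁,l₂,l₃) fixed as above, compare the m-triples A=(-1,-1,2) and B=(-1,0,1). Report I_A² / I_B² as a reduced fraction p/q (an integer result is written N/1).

32/1

Same 3,4,3: normalisation and zero-m 3j drop out of the ratio.
A: Δ: 4! 2! 4! / 11! → 1/34650; sum: t=2:+1/48 t=3:−1/144 = 1/72; 3j²(3 4 3; -1 -1 2) = Δ·Π!·Σ² = 16/693  (sign -1)
B: Δ: 4! 2! 4! / 11! → 1/34650; sum: t=2:+1/32 t=3:−1/36 t=4:+1/1152 = 5/1152; 3j²(3 4 3; -1 0 1) = Δ·Π!·Σ² = 1/1386  (sign +1)
I_A²/I_B² = (16/693)/(1/1386) = 32/1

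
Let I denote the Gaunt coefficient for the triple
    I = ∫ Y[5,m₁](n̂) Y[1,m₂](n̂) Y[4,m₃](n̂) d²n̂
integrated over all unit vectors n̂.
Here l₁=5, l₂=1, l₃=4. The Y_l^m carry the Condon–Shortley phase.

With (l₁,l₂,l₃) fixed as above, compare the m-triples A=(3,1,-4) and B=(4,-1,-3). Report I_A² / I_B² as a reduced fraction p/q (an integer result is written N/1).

l's match ⇒ only the (l;m) 3-j factors differ between A and B.
A: triangle coeff Δ(5,1,4) = 1/495; Σ_t [2,2]: t=2:+1/80640 = 1/80640; (3j)²=1/495 [(5 1 4; 3 1 -4)], sign=+1
B: triangle coeff Δ(5,1,4) = 1/495; Σ_t [0,0]: t=0:+1/10080 = 1/10080; (3j)²=4/55 [(5 1 4; 4 -1 -3)], sign=-1
I_A²/I_B² = (1/495)/(4/55) = 1/36

1/36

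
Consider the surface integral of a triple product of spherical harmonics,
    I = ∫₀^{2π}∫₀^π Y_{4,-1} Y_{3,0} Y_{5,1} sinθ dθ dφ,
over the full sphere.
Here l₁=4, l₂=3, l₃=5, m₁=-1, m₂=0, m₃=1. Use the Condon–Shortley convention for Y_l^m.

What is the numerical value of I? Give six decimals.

Rules hold: Σm=0, L=12 even, 1≤5≤7.
N = 9·7·11 = 693
Δ = 2!·6!·4!/13! = 1/180180
Racah Σ t=0..2: t=0:+1/576 t=1:−1/144 t=2:+1/576 = -1/288
⇒ 3j(4 3 5; 0 0 0)² = 20/1001, sgn +1
Racah Σ t=0..2: t=0:+1/1440 t=1:−1/192 t=2:+1/432 = -19/8640
⇒ 3j(4 3 5; -1 0 1)² = 361/30030, sgn -1
4πI² = N·(3j₀)²·(3jₘ)² = 2166/13013
I = -1·√(0.166449/4π) = -0.11508947

-0.115089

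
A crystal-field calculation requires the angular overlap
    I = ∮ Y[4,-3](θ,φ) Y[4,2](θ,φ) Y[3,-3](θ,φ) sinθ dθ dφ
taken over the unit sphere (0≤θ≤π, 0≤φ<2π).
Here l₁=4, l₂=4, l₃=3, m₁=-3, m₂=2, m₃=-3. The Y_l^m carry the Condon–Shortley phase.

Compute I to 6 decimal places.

Σmᵢ = -4 ≠ 0, so the φ-integral vanishes; I = 0

0.000000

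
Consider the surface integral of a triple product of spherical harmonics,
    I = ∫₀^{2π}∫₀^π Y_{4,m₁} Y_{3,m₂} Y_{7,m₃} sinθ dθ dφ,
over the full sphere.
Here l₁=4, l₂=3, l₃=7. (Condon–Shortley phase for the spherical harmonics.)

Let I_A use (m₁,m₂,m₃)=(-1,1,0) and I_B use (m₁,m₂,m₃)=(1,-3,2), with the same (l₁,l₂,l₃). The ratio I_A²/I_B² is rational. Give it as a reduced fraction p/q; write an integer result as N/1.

35/4

Shared (l₁,l₂,l₃)=(4,3,7): N and (l;000)² cancel in I_A²/I_B².
A: Δ = 0!·8!·6!/15! = 1/45045; Racah Σ t=0..0: t=0:+1/34560 = 1/34560; ⇒ 3j(4 3 7; -1 1 0)² = 7/429, sgn -1
B: Δ = 0!·8!·6!/15! = 1/45045; Racah Σ t=0..0: t=0:+1/518400 = 1/518400; ⇒ 3j(4 3 7; 1 -3 2)² = 4/2145, sgn -1
I_A²/I_B² = (7/429)/(4/2145) = 35/4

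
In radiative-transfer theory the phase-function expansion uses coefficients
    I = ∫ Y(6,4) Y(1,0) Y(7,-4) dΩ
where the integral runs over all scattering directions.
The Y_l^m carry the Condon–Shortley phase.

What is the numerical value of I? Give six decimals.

Rules hold: Σm=0, L=14 even, 5≤7≤7.
N = 13·3·15 = 585
Δ = 0!·12!·2!/15! = 1/1365
Racah Σ t=0..0: t=0:+1/518400 = 1/518400
⇒ 3j(6 1 7; 0 0 0)² = 7/195, sgn -1
Racah Σ t=0..0: t=0:+1/7257600 = 1/7257600
⇒ 3j(6 1 7; 4 0 -4)² = 11/455, sgn -1
4πI² = N·(3j₀)²·(3jₘ)² = 33/65
I = +1·√(0.507692/4π) = 0.20099968

0.201000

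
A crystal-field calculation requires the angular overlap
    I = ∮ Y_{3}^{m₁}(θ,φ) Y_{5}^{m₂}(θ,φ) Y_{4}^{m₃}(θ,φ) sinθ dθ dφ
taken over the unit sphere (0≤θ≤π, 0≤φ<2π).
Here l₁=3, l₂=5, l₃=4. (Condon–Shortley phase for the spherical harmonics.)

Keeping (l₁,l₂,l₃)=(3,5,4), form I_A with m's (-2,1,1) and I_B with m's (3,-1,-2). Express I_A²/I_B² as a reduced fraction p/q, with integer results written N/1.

25/27

Same 3,5,4: normalisation and zero-m 3j drop out of the ratio.
A: Δ: 4! 2! 6! / 13! → 1/180180; sum: t=3:−1/432 t=4:+1/1152 = -5/3456; 3j²(3 5 4; -2 1 1) = Δ·Π!·Σ² = 625/36036  (sign +1)
B: Δ: 4! 2! 6! / 13! → 1/180180; sum: t=0:+1/2304 = 1/2304; 3j²(3 5 4; 3 -1 -2) = Δ·Π!·Σ² = 75/4004  (sign +1)
I_A²/I_B² = (625/36036)/(75/4004) = 25/27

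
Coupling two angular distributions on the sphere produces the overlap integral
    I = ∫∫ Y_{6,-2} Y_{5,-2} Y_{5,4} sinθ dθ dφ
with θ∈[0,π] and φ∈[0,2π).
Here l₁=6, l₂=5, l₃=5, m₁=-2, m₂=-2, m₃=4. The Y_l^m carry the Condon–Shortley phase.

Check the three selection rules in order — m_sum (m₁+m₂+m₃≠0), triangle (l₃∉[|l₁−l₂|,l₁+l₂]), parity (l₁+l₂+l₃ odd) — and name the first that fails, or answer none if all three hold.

Σmᵢ = 0  ✓
l₃∈[|l₁−l₂|,l₁+l₂]=[1,11], have l₃=5  ✓
Σlᵢ = 16 ⇒ even  ✓

none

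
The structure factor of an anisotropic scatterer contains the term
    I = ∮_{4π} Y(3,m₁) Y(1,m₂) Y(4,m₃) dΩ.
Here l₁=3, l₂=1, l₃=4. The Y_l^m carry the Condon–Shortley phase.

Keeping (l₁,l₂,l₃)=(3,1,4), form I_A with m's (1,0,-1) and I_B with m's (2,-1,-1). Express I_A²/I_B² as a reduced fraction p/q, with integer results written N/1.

5/1

Same 3,1,4: normalisation and zero-m 3j drop out of the ratio.
A: Δ: 0! 6! 2! / 9! → 1/252; sum: t=0:+1/48 = 1/48; 3j²(3 1 4; 1 0 -1) = Δ·Π!·Σ² = 5/84  (sign -1)
B: Δ: 0! 6! 2! / 9! → 1/252; sum: t=0:+1/240 = 1/240; 3j²(3 1 4; 2 -1 -1) = Δ·Π!·Σ² = 1/84  (sign -1)
I_A²/I_B² = (5/84)/(1/84) = 5/1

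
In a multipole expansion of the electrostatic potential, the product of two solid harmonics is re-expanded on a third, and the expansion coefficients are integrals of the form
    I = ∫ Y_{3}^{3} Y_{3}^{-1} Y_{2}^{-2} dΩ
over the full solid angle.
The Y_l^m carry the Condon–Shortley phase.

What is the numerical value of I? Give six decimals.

Rules hold: Σm=0, L=8 even, 0≤2≤6.
N = 7·7·5 = 245
Δ = 4!·2!·2!/9! = 1/3780
Racah Σ t=1..3: t=1:−1/24 t=2:+1/4 t=3:−1/24 = 1/6
⇒ 3j(3 3 2; 0 0 0)² = 4/105, sgn +1
Racah Σ t=0..0: t=0:+1/96 = 1/96
⇒ 3j(3 3 2; 3 -1 -2)² = 1/42, sgn +1
4πI² = N·(3j₀)²·(3jₘ)² = 2/9
I = +1·√(0.222222/4π) = 0.13298076

0.132981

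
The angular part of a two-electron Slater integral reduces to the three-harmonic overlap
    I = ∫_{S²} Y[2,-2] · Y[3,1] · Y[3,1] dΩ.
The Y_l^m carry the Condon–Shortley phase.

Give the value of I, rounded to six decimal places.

0.206013

m-sum 0 ✓  L=8 even ✓  1≤3≤5 ✓
Π(2lᵢ+1) = 5×7×7 = 245
triangle coeff Δ(2,3,3) = 1/3780
Σ_t [0,2]: t=0:+1/24 t=1:−1/4 t=2:+1/24 = -1/6
(3j)²=4/105 [(2 3 3; 0 0 0)], sign=+1
Σ_t [2,2]: t=2:+1/16 = 1/16
(3j)²=2/35 [(2 3 3; -2 1 1)], sign=+1
⇒ 4πI² = 8/15
I = (+1)√(8/15/(4π)) = 0.20601291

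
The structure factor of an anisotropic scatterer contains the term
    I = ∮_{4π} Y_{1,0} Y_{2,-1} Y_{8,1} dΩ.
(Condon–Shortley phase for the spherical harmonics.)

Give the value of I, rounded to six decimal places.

0.000000

l₃=8 ∉ [1,3] — triangle fails ⇒ I = 0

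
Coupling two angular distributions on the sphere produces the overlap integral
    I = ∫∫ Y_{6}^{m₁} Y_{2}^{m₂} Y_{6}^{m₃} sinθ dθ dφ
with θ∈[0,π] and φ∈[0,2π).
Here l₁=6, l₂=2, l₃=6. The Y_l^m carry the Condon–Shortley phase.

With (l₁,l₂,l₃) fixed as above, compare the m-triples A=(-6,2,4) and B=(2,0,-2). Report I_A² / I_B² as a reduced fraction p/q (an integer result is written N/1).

Same 6,2,6: normalisation and zero-m 3j drop out of the ratio.
A: Δ: 2! 10! 2! / 15! → 1/90090; sum: t=2:+1/14515200 = 1/14515200; 3j²(6 2 6; -6 2 4) = Δ·Π!·Σ² = 2/455  (sign +1)
B: Δ: 2! 10! 2! / 15! → 1/90090; sum: t=0:+1/69120 t=1:−1/30240 t=2:+1/322560 = -1/64512; 3j²(6 2 6; 2 0 -2) = Δ·Π!·Σ² = 10/1001  (sign -1)
I_A²/I_B² = (2/455)/(10/1001) = 11/25

11/25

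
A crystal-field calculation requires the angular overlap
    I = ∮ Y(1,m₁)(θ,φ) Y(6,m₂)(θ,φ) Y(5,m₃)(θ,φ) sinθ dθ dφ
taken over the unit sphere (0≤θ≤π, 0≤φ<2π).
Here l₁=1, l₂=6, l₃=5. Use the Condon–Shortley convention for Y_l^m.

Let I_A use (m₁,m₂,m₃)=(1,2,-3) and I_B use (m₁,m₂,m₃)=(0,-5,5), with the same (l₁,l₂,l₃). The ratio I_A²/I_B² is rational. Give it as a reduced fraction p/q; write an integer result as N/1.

6/11

Shared (l₁,l₂,l₃)=(1,6,5): N and (l;000)² cancel in I_A²/I_B².
A: Δ = 2!·0!·10!/13! = 1/858; Racah Σ t=0..0: t=0:+1/161280 = 1/161280; ⇒ 3j(1 6 5; 1 2 -3)² = 1/143, sgn +1
B: Δ = 2!·0!·10!/13! = 1/858; Racah Σ t=1..1: t=1:−1/3628800 = -1/3628800; ⇒ 3j(1 6 5; 0 -5 5)² = 1/78, sgn -1
I_A²/I_B² = (1/143)/(1/78) = 6/11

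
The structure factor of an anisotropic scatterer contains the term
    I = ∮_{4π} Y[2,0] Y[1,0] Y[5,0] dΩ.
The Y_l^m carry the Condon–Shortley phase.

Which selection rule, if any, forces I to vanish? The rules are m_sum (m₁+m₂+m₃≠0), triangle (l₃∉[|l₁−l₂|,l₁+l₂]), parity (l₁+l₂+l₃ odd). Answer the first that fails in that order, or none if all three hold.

triangle

m₁+m₂+m₃ = 0 + 0 + 0 = 0  ✓
triangle: |2−1|=1 ≤ l₃=5 ≤ 2+1=3  ✗
parity: l₁+l₂+l₃ = 8 is even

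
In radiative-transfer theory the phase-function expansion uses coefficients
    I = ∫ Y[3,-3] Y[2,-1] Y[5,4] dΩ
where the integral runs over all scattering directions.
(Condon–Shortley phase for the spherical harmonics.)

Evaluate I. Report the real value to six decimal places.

0.219610

Rules hold: Σm=0, L=10 even, 1≤5≤5.
N = 7·5·11 = 385
Δ = 0!·6!·4!/11! = 1/2310
Racah Σ t=0..0: t=0:+1/144 = 1/144
⇒ 3j(3 2 5; 0 0 0)² = 10/231, sgn -1
Racah Σ t=0..0: t=0:+1/4320 = 1/4320
⇒ 3j(3 2 5; -3 -1 4)² = 2/55, sgn -1
4πI² = N·(3j₀)²·(3jₘ)² = 20/33
I = +1·√(0.606061/4π) = 0.21961050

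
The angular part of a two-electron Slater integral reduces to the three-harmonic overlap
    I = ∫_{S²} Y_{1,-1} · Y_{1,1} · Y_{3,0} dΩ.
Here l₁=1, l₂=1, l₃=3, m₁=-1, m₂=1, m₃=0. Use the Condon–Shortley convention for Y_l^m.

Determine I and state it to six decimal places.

0.000000

|1−1|≤3≤1+1 violated ⇒ I = 0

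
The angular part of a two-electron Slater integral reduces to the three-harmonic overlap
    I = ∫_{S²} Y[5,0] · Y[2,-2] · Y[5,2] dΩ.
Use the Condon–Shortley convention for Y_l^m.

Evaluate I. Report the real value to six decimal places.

Checks pass: Σm=0; 12 even; l₃=5∈[3,7].
(2·5+1)(2·2+1)(2·5+1) = 605
Δ: 2! 8! 2! / 13! → 1/38610
sum: t=0:+1/2880 t=1:−1/576 t=2:+1/2880 = -1/960
3j²(5 2 5; 0 0 0) = Δ·Π!·Σ² = 10/429  (sign +1)
sum: t=0:+1/2880 = 1/2880
3j²(5 2 5; 0 -2 2) = Δ·Π!·Σ² = 14/429  (sign -1)
combine: 4πI² = 605·10/429·14/429 = 700/1521
take √, sign -1: I = -0.19137248

-0.191372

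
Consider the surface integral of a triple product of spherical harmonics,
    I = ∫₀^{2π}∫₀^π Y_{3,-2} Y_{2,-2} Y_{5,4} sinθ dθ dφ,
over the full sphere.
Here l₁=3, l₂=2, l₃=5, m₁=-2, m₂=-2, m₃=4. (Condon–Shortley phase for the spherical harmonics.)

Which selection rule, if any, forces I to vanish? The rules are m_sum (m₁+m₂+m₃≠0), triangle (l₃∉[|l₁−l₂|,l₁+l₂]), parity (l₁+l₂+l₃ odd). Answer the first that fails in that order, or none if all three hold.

none

azimuthal sum: -2 − 2 + 4 = 0  ✓
1 ≤ 5 ≤ 5 (triangle on l)  ✓
L = 3 + 2 + 5 = 10 (even)  ✓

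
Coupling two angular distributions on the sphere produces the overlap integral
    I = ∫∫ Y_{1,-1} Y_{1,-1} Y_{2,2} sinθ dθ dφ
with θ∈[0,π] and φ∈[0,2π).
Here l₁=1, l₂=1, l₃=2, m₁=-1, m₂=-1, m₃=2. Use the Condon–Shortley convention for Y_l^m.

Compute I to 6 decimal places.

0.309019

Checks pass: Σm=0; 4 even; l₃=2∈[0,2].
(2·1+1)(2·1+1)(2·2+1) = 45
Δ: 0! 2! 2! / 5! → 1/30
sum: t=0:+1/1 = 1/1
3j²(1 1 2; 0 0 0) = Δ·Π!·Σ² = 2/15  (sign +1)
sum: t=0:+1/4 = 1/4
3j²(1 1 2; -1 -1 2) = Δ·Π!·Σ² = 1/5  (sign +1)
combine: 4πI² = 45·2/15·1/5 = 6/5
take √, sign +1: I = 0.30901936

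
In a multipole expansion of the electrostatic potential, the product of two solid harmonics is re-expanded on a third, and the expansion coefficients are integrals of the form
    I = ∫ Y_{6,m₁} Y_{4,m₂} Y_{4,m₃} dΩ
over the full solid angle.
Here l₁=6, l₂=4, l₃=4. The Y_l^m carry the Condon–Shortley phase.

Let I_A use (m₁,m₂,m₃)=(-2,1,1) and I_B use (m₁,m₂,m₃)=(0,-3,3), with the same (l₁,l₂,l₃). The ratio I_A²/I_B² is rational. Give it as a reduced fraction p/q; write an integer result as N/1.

420/289

l's match ⇒ only the (l;m) 3-j factors differ between A and B.
A: triangle coeff Δ(6,4,4) = 1/1261260; Σ_t [3,5]: t=3:−1/8640 t=4:+1/2304 t=5:−1/8640 = 7/34560; (3j)²=7/429 [(6 4 4; -2 1 1)], sign=-1
B: triangle coeff Δ(6,4,4) = 1/1261260; Σ_t [0,1]: t=0:+1/518400 t=1:−1/28800 = -17/518400; (3j)²=289/25740 [(6 4 4; 0 -3 3)], sign=+1
I_A²/I_B² = (7/429)/(289/25740) = 420/289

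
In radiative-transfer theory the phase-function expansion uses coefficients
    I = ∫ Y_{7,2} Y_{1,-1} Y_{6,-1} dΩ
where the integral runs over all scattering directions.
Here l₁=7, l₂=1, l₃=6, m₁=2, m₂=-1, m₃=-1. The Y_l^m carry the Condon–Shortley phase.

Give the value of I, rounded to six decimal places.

0.209937

m-sum 0 ✓  L=14 even ✓  6≤6≤8 ✓
Π(2lᵢ+1) = 15×3×13 = 585
triangle coeff Δ(7,1,6) = 1/1365
Σ_t [1,1]: t=1:−1/518400 = -1/518400
(3j)²=7/195 [(7 1 6; 0 0 0)], sign=-1
Σ_t [0,0]: t=0:+1/1209600 = 1/1209600
(3j)²=12/455 [(7 1 6; 2 -1 -1)], sign=-1
⇒ 4πI² = 36/65
I = (+1)√(36/65/(4π)) = 0.20993732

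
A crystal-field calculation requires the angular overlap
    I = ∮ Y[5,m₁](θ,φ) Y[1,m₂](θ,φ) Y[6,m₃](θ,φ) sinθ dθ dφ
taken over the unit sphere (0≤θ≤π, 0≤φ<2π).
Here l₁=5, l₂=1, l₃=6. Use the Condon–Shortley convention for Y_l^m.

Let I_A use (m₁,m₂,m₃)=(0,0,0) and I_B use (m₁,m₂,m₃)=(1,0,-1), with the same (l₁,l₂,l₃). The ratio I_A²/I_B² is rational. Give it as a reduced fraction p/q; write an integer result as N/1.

Same 5,1,6: normalisation and zero-m 3j drop out of the ratio.
A: Δ: 0! 10! 2! / 13! → 1/858; sum: t=0:+1/14400 = 1/14400; 3j²(5 1 6; 0 0 0) = Δ·Π!·Σ² = 6/143  (sign +1)
B: Δ: 0! 10! 2! / 13! → 1/858; sum: t=0:+1/17280 = 1/17280; 3j²(5 1 6; 1 0 -1) = Δ·Π!·Σ² = 35/858  (sign -1)
I_A²/I_B² = (6/143)/(35/858) = 36/35

36/35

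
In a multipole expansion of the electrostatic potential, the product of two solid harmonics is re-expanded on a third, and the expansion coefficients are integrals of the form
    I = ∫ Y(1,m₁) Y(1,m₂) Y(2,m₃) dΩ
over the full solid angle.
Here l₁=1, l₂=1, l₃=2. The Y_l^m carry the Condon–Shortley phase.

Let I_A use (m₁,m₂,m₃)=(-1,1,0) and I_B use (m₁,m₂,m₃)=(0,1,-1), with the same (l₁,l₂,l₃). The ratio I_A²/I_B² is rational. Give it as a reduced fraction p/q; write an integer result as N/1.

Same 1,1,2: normalisation and zero-m 3j drop out of the ratio.
A: Δ: 0! 2! 2! / 5! → 1/30; sum: t=0:+1/4 = 1/4; 3j²(1 1 2; -1 1 0) = Δ·Π!·Σ² = 1/30  (sign +1)
B: Δ: 0! 2! 2! / 5! → 1/30; sum: t=0:+1/2 = 1/2; 3j²(1 1 2; 0 1 -1) = Δ·Π!·Σ² = 1/10  (sign -1)
I_A²/I_B² = (1/30)/(1/10) = 1/3

1/3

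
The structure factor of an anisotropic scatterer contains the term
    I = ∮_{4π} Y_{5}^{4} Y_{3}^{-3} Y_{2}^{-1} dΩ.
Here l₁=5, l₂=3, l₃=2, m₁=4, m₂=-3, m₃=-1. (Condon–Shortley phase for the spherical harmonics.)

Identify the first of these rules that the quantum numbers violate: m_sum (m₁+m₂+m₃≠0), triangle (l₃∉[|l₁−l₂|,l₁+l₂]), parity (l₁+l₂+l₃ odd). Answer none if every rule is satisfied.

none

azimuthal sum: 4 − 3 − 1 = 0  ✓
2 ≤ 2 ≤ 8 (triangle on l)  ✓
L = 5 + 3 + 2 = 10 (even)  ✓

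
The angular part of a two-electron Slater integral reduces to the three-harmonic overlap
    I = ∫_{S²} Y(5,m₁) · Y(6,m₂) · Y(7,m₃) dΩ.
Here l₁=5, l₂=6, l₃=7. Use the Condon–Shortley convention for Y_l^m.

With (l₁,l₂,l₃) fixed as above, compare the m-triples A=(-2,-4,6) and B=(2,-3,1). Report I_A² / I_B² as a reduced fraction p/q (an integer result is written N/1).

715/4761

l's match ⇒ only the (l;m) 3-j factors differ between A and B.
A: triangle coeff Δ(5,6,7) = 1/174594420; Σ_t [1,2]: t=1:−1/21772800 t=2:+1/19353600 = 1/174182400; (3j)²=1/3876 [(5 6 7; -2 -4 6)], sign=-1
B: triangle coeff Δ(5,6,7) = 1/174594420; Σ_t [0,3]: t=0:+1/622080 t=1:−1/414720 t=2:+1/2419200 t=3:−1/174182400 = -23/58060800; (3j)²=1587/923780 [(5 6 7; 2 -3 1)], sign=-1
I_A²/I_B² = (1/3876)/(1587/923780) = 715/4761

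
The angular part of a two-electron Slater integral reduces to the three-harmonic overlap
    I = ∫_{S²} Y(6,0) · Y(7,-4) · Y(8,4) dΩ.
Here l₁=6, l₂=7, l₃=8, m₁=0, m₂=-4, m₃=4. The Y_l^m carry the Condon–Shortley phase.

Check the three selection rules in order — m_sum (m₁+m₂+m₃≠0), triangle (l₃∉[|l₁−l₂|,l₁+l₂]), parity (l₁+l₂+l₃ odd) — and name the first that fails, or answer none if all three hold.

parity

m₁+m₂+m₃ = 0 − 4 + 4 = 0  ✓
triangle: |6−7|=1 ≤ l₃=8 ≤ 6+7=13  ✓
parity: l₁+l₂+l₃ = 21 is odd  ✗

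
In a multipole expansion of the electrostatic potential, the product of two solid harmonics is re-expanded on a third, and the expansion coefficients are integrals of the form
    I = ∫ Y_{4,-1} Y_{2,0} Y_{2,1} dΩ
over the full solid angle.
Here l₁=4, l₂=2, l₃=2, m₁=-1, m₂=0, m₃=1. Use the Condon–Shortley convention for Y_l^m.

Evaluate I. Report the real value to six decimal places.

-0.220728

Rules hold: Σm=0, L=8 even, 2≤2≤6.
N = 9·5·5 = 225
Δ = 4!·4!·0!/9! = 1/630
Racah Σ t=2..2: t=2:+1/16 = 1/16
⇒ 3j(4 2 2; 0 0 0)² = 2/35, sgn +1
Racah Σ t=2..2: t=2:+1/24 = 1/24
⇒ 3j(4 2 2; -1 0 1)² = 1/21, sgn -1
4πI² = N·(3j₀)²·(3jₘ)² = 30/49
I = -1·√(0.612245/4π) = -0.22072812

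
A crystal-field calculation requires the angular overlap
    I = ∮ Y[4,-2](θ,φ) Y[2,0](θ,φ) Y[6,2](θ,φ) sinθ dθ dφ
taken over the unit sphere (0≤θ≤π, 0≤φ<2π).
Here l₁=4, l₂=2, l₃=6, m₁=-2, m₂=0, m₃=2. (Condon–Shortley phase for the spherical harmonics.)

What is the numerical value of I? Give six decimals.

0.206144

Checks pass: Σm=0; 12 even; l₃=6∈[2,6].
(2·4+1)(2·2+1)(2·6+1) = 585
Δ: 0! 8! 4! / 13! → 1/6435
sum: t=0:+1/2304 = 1/2304
3j²(4 2 6; 0 0 0) = Δ·Π!·Σ² = 5/143  (sign +1)
sum: t=0:+1/5760 = 1/5760
3j²(4 2 6; -2 0 2) = Δ·Π!·Σ² = 56/2145  (sign +1)
combine: 4πI² = 585·5/143·56/2145 = 840/1573
take √, sign +1: I = 0.20614383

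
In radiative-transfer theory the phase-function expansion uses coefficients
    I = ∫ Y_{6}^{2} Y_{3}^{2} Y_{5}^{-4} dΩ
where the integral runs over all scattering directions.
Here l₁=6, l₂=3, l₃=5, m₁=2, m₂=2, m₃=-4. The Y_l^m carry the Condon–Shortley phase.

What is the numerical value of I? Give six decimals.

m-sum 0 ✓  L=14 even ✓  3≤5≤9 ✓
Π(2lᵢ+1) = 13×7×11 = 1001
triangle coeff Δ(6,3,5) = 1/675675
Σ_t [1,3]: t=1:−1/8640 t=2:+1/2304 t=3:−1/8640 = 7/34560
(3j)²=7/429 [(6 3 5; 0 0 0)], sign=-1
Σ_t [3,4]: t=3:−1/60480 t=4:+1/967680 = -1/64512
(3j)²=15/1001 [(6 3 5; 2 2 -4)], sign=+1
⇒ 4πI² = 35/143
I = (-1)√(35/143/(4π)) = -0.13956004

-0.139560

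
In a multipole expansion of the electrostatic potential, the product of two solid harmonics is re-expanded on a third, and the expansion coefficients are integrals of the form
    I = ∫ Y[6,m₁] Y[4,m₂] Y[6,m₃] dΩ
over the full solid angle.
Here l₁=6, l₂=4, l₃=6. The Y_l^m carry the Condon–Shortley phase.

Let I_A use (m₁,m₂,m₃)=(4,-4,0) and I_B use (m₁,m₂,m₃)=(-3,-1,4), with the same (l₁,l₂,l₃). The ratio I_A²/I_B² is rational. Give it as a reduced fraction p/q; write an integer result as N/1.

10/3

Shared (l₁,l₂,l₃)=(6,4,6): N and (l;000)² cancel in I_A²/I_B².
A: Δ = 4!·8!·4!/17! = 1/15315300; Racah Σ t=0..0: t=0:+1/829440 = 1/829440; ⇒ 3j(6 4 6; 4 -4 0)² = 35/2431, sgn +1
B: Δ = 4!·8!·4!/17! = 1/15315300; Racah Σ t=1..3: t=1:−1/967680 t=2:+1/120960 t=3:−1/207360 = 1/414720; ⇒ 3j(6 4 6; -3 -1 4)² = 21/4862, sgn +1
I_A²/I_B² = (35/2431)/(21/4862) = 10/3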